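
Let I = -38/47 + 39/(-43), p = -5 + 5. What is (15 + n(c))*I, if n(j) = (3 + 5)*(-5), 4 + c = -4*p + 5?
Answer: 86675/2021 ≈ 42.887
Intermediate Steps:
p = 0
I = -3467/2021 (I = -38*1/47 + 39*(-1/43) = -38/47 - 39/43 = -3467/2021 ≈ -1.7155)
c = 1 (c = -4 + (-4*0 + 5) = -4 + (0 + 5) = -4 + 5 = 1)
n(j) = -40 (n(j) = 8*(-5) = -40)
(15 + n(c))*I = (15 - 40)*(-3467/2021) = -25*(-3467/2021) = 86675/2021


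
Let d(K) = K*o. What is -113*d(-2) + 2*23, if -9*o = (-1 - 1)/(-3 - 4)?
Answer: 2446/63 ≈ 38.825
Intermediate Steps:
o = -2/63 (o = -(-1 - 1)/(9*(-3 - 4)) = -(-2)/(9*(-7)) = -(-2)*(-1)/(9*7) = -1/9*2/7 = -2/63 ≈ -0.031746)
d(K) = -2*K/63 (d(K) = K*(-2/63) = -2*K/63)
-113*d(-2) + 2*23 = -(-226)*(-2)/63 + 2*23 = -113*4/63 + 46 = -452/63 + 46 = 2446/63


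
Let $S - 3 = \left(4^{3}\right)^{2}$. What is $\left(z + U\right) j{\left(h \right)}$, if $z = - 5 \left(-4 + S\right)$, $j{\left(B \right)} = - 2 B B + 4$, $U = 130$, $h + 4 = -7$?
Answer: $4842110$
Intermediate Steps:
$h = -11$ ($h = -4 - 7 = -11$)
$S = 4099$ ($S = 3 + \left(4^{3}\right)^{2} = 3 + 64^{2} = 3 + 4096 = 4099$)
$j{\left(B \right)} = 4 - 2 B^{2}$ ($j{\left(B \right)} = - 2 B^{2} + 4 = 4 - 2 B^{2}$)
$z = -20475$ ($z = - 5 \left(-4 + 4099\right) = \left(-5\right) 4095 = -20475$)
$\left(z + U\right) j{\left(h \right)} = \left(-20475 + 130\right) \left(4 - 2 \left(-11\right)^{2}\right) = - 20345 \left(4 - 242\right) = \left(-20345\right) \left(-238\right) = 4842110$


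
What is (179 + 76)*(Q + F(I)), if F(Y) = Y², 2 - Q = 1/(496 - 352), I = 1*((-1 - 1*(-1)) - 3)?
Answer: 134555/48 ≈ 2803.2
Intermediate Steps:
I = -3 (I = 1*((-1 + 1) - 3) = 1*(0 - 3) = 1*(-3) = -3)
Q = 287/144 (Q = 2 - 1/(496 - 352) = 2 - 1/144 = 287/144 ≈ 1.9931)
(179 + 76)*(Q + F(I)) = (179 + 76)*(287/144 + (-3)²) = 255*(287/144 + 9) = 255*(1583/144) = 134555/48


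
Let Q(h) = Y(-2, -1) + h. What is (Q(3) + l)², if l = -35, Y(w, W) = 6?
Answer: 676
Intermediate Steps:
Q(h) = 6 + h
(Q(3) + l)² = ((6 + 3) - 35)² = (9 - 35)² = (-26)² = 676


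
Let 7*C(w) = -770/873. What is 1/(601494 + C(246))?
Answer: 873/525104152 ≈ 1.6625e-6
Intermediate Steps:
C(w) = -110/873 (C(w) = (-770/873)/7 = (-770*1/873)/7 = (⅐)*(-770/873) = -110/873)
1/(601494 + C(246)) = 1/(601494 - 110/873) = 1/(525104152/873) = 873/525104152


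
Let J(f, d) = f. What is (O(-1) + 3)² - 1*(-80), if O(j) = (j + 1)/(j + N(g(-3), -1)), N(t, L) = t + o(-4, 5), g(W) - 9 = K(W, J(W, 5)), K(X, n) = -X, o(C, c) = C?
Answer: 89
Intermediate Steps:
g(W) = 9 - W
N(t, L) = -4 + t (N(t, L) = t - 4 = -4 + t)
O(j) = (1 + j)/(8 + j) (O(j) = (j + 1)/(j + (-4 + (9 - 1*(-3)))) = (1 + j)/(j + (-4 + (9 + 3))) = (1 + j)/(j + (-4 + 12)) = (1 + j)/(j + 8) = (1 + j)/(8 + j))
(O(-1) + 3)² - 1*(-80) = ((1 - 1)/(8 - 1) + 3)² - 1*(-80) = (0/7 + 3)² + 80 = ((⅐)*0 + 3)² + 80 = (0 + 3)² + 80 = 3² + 80 = 9 + 80 = 89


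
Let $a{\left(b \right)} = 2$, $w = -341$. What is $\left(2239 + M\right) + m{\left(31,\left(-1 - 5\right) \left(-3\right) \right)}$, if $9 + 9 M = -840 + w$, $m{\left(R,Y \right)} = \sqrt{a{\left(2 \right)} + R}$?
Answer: $\frac{18961}{9} + \sqrt{33} \approx 2112.5$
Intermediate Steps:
$m{\left(R,Y \right)} = \sqrt{2 + R}$
$M = - \frac{1190}{9}$ ($M = -1 + \frac{-840 - 341}{9} = -1 + \frac{1}{9} \left(-1181\right) = -1 - \frac{1181}{9} = - \frac{1190}{9} \approx -132.22$)
$\left(2239 + M\right) + m{\left(31,\left(-1 - 5\right) \left(-3\right) \right)} = \left(2239 - \frac{1190}{9}\right) + \sqrt{2 + 31} = \frac{18961}{9} + \sqrt{33}$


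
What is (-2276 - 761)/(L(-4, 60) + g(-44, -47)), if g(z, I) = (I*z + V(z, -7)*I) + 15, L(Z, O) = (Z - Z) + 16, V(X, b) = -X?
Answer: -3037/31 ≈ -97.968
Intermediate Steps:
L(Z, O) = 16 (L(Z, O) = 0 + 16 = 16)
g(z, I) = 15 (g(z, I) = (I*z + (-z)*I) + 15 = (I*z - I*z) + 15 = 0 + 15 = 15)
(-2276 - 761)/(L(-4, 60) + g(-44, -47)) = (-2276 - 761)/(16 + 15) = -3037/31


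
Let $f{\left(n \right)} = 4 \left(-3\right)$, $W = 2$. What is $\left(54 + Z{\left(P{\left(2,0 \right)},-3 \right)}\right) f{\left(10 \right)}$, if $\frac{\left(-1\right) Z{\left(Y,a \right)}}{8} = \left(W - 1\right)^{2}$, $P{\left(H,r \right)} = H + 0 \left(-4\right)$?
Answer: $-552$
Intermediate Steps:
$P{\left(H,r \right)} = H$ ($P{\left(H,r \right)} = H + 0 = H$)
$f{\left(n \right)} = -12$
$Z{\left(Y,a \right)} = -8$ ($Z{\left(Y,a \right)} = - 8 \left(2 - 1\right)^{2} = - 8 \cdot 1^{2} = \left(-8\right) 1 = -8$)
$\left(54 + Z{\left(P{\left(2,0 \right)},-3 \right)}\right) f{\left(10 \right)} = \left(54 - 8\right) \left(-12\right) = 46 \left(-12\right) = -552$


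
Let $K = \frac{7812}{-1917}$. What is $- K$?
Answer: $\frac{868}{213} \approx 4.0751$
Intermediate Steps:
$K = - \frac{868}{213}$ ($K = 7812 \left(- \frac{1}{1917}\right) = - \frac{868}{213} \approx -4.0751$)
$- K = \left(-1\right) \left(- \frac{868}{213}\right) = \frac{868}{213}$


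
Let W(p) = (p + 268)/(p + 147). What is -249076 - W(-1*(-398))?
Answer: -135747086/545 ≈ -2.4908e+5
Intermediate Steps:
W(p) = (268 + p)/(147 + p)
-249076 - W(-1*(-398)) = -249076 - (268 - 1*(-398))/(147 - 1*(-398)) = -249076 - (268 + 398)/(147 + 398) = -249076 - 666/545 = -135747086/545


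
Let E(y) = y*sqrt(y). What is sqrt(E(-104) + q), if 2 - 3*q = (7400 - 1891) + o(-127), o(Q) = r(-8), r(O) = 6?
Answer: sqrt(-16539 - 1872*I*sqrt(26))/3 ≈ 11.918 - 44.494*I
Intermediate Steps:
E(y) = y**(3/2)
o(Q) = 6
q = -5513/3 (q = 2/3 - ((7400 - 1891) + 6)/3 = 2/3 - (5509 + 6)/3 = 2/3 - 1/3*5515 = 2/3 - 5515/3 = -5513/3 ≈ -1837.7)
sqrt(E(-104) + q) = sqrt((-104)**(3/2) - 5513/3) = sqrt(-208*I*sqrt(26) - 5513/3) = sqrt(-5513/3 - 208*I*sqrt(26))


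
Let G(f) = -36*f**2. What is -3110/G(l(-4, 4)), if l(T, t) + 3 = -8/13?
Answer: 262795/39762 ≈ 6.6092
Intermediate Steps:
l(T, t) = -47/13 (l(T, t) = -3 - 8/13 = -47/13)
-3110/G(l(-4, 4)) = -3110/((-36*(-47/13)**2)) = -3110/((-36*2209/169)) = -3110/(-79524/169) = -3110*(-169/79524) = 262795/39762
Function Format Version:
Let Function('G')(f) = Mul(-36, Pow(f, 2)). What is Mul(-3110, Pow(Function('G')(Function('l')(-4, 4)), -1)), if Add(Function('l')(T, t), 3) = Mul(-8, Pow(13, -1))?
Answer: Rational(262795, 39762) ≈ 6.6092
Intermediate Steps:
Function('l')(T, t) = Rational(-47, 13) (Function('l')(T, t) = Add(-3, Mul(-8, Pow(13, -1))) = Add(-3, Mul(-8, Rational(1, 13))) = Add(-3, Rational(-8, 13)) = Rational(-47, 13))
Mul(-3110, Pow(Function('G')(Function('l')(-4, 4)), -1)) = Mul(-3110, Pow(Mul(-36, Pow(Rational(-47, 13), 2)), -1)) = Mul(-3110, Pow(Mul(-36, Rational(2209, 169)), -1)) = Mul(-3110, Pow(Rational(-79524, 169), -1)) = Mul(-3110, Rational(-169, 79524)) = Rational(262795, 39762)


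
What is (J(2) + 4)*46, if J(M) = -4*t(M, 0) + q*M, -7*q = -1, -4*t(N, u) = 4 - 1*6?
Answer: 736/7 ≈ 105.14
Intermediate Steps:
t(N, u) = ½ (t(N, u) = -(4 - 1*6)/4 = -(4 - 6)/4 = -¼*(-2) = ½)
q = ⅐ (q = -⅐*(-1) = ⅐ ≈ 0.14286)
J(M) = -2 + M/7 (J(M) = -4*½ + M/7 = -2 + M/7)
(J(2) + 4)*46 = ((-2 + (⅐)*2) + 4)*46 = ((-2 + 2/7) + 4)*46 = (-12/7 + 4)*46 = (16/7)*46 = 736/7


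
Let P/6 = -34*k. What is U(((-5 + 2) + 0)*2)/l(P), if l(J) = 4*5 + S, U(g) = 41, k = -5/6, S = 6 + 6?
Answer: 41/32 ≈ 1.2813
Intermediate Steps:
S = 12
k = -⅚ (k = -5*⅙ = -⅚ ≈ -0.83333)
P = 170 (P = 6*(-34*(-⅚)) = 6*(85/3) = 170)
l(J) = 32 (l(J) = 4*5 + 12 = 20 + 12 = 32)
U(((-5 + 2) + 0)*2)/l(P) = 41/32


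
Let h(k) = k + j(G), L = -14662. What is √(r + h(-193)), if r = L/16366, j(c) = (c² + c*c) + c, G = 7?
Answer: I*√121481645/1169 ≈ 9.4285*I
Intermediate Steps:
j(c) = c + 2*c² (j(c) = (c² + c²) + c = 2*c² + c = c + 2*c²)
r = -7331/8183 (r = -14662/16366 = -14662*1/16366 = -7331/8183 ≈ -0.89588)
h(k) = 105 + k (h(k) = k + 7*(1 + 2*7) = k + 7*(1 + 14) = k + 7*15 = k + 105 = 105 + k)
√(r + h(-193)) = √(-7331/8183 + (105 - 193)) = √(-7331/8183 - 88) = √(-727435/8183) = I*√121481645/1169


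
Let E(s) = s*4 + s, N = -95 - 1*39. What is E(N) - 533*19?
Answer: -10797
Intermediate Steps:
N = -134 (N = -95 - 39 = -134)
E(s) = 5*s (E(s) = 4*s + s = 5*s)
E(N) - 533*19 = 5*(-134) - 533*19 = -670 - 1*10127 = -670 - 10127 = -10797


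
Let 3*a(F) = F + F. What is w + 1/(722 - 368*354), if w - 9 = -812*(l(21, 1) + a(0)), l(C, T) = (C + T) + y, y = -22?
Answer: 1165949/129550 ≈ 9.0000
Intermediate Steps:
a(F) = 2*F/3 (a(F) = (F + F)/3 = (2*F)/3 = 2*F/3)
l(C, T) = -22 + C + T (l(C, T) = (C + T) - 22 = -22 + C + T)
w = 9 (w = 9 - 812*((-22 + 21 + 1) + (⅔)*0) = 9 - 812*(0 + 0) = 9 - 812*0 = 9 + 0 = 9)
w + 1/(722 - 368*354) = 9 + 1/(722 - 368*354) = 9 + 1/(722 - 130272) = 9 + 1/(-129550) = 9 - 1/129550 = 1165949/129550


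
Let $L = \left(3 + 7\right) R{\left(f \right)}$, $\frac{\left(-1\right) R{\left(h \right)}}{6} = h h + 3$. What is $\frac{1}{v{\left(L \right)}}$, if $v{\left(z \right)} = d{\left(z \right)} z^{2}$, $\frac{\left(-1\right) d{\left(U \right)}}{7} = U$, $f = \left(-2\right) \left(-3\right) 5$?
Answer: $\frac{1}{1113307262424000} \approx 8.9822 \cdot 10^{-16}$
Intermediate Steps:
$f = 30$ ($f = 6 \cdot 5 = 30$)
$R{\left(h \right)} = -18 - 6 h^{2}$ ($R{\left(h \right)} = - 6 \left(h h + 3\right) = - 6 \left(h^{2} + 3\right) = - 6 \left(3 + h^{2}\right) = -18 - 6 h^{2}$)
$d{\left(U \right)} = - 7 U$
$L = -54180$ ($L = \left(3 + 7\right) \left(-18 - 6 \cdot 30^{2}\right) = 10 \left(-18 - 5400\right) = 10 \left(-5418\right) = -54180$)
$v{\left(z \right)} = - 7 z^{3}$ ($v{\left(z \right)} = - 7 z z^{2} = - 7 z^{3}$)
$\frac{1}{v{\left(L \right)}} = \frac{1}{\left(-7\right) \left(-54180\right)^{3}} = \frac{1}{\left(-7\right) \left(-159043894632000\right)} = \frac{1}{1113307262424000}$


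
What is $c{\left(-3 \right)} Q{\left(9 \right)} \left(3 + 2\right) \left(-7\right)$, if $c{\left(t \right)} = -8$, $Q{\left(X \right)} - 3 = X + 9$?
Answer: $5880$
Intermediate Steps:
$Q{\left(X \right)} = 12 + X$ ($Q{\left(X \right)} = 3 + \left(X + 9\right) = 3 + \left(9 + X\right) = 12 + X$)
$c{\left(-3 \right)} Q{\left(9 \right)} \left(3 + 2\right) \left(-7\right) = - 8 \left(12 + 9\right) \left(3 + 2\right) \left(-7\right) = \left(-8\right) 21 \cdot 5 \left(-7\right) = \left(-168\right) \left(-35\right) = 5880$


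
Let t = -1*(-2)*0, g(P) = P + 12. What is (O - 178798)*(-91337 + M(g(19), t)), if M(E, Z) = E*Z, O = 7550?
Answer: 15641278576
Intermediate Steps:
g(P) = 12 + P
t = 0 (t = 2*0 = 0)
(O - 178798)*(-91337 + M(g(19), t)) = (7550 - 178798)*(-91337 + (12 + 19)*0) = -171248*(-91337 + 31*0) = -171248*(-91337 + 0) = -171248*(-91337) = 15641278576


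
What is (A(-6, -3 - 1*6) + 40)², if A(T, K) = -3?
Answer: 1369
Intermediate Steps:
(A(-6, -3 - 1*6) + 40)² = (-3 + 40)² = 37² = 1369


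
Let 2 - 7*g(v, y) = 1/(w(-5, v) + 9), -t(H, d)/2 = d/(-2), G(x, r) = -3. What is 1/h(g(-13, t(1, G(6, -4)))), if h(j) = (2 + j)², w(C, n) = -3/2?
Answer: 225/1156 ≈ 0.19464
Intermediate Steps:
w(C, n) = -3/2 (w(C, n) = -3*½ = -3/2)
t(H, d) = d (t(H, d) = -2*d/(-2) = -2*d*(-1)/2 = -(-1)*d = d)
g(v, y) = 4/15 (g(v, y) = 2/7 - 1/(7*(-3/2 + 9)) = 2/7 - 1/(7*15/2) = 2/7 - ⅐*2/15 = 2/7 - 2/105 = 4/15)
1/h(g(-13, t(1, G(6, -4)))) = 1/((2 + 4/15)²) = 1/((34/15)²) = 1/(1156/225) = 225/1156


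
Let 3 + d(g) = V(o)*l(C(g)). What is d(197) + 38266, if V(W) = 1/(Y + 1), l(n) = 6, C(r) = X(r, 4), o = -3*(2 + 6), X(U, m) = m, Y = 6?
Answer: 267847/7 ≈ 38264.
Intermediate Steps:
o = -24 (o = -3*8 = -24)
C(r) = 4
V(W) = ⅐ (V(W) = 1/(6 + 1) = 1/7 = ⅐)
d(g) = -15/7 (d(g) = -3 + (⅐)*6 = -3 + 6/7 = -15/7)
d(197) + 38266 = -15/7 + 38266 = 267847/7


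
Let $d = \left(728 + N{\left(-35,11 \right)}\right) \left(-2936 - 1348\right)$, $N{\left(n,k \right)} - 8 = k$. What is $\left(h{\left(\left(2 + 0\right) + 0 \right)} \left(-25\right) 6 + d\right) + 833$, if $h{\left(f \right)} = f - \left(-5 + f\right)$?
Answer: $-3200065$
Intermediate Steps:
$N{\left(n,k \right)} = 8 + k$
$d = -3200148$ ($d = \left(728 + \left(8 + 11\right)\right) \left(-2936 - 1348\right) = \left(728 + 19\right) \left(-4284\right) = 747 \left(-4284\right) = -3200148$)
$h{\left(f \right)} = 5$
$\left(h{\left(\left(2 + 0\right) + 0 \right)} \left(-25\right) 6 + d\right) + 833 = \left(5 \left(-25\right) 6 - 3200148\right) + 833 = \left(\left(-125\right) 6 - 3200148\right) + 833 = \left(-750 - 3200148\right) + 833 = -3200898 + 833 = -3200065$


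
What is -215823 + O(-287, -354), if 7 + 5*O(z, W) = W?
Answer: -1079476/5 ≈ -2.1590e+5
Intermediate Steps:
O(z, W) = -7/5 + W/5
-215823 + O(-287, -354) = -215823 + (-7/5 + (⅕)*(-354)) = -215823 + (-7/5 - 354/5) = -215823 - 361/5 = -1079476/5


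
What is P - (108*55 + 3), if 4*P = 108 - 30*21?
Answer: -12147/2 ≈ -6073.5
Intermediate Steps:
P = -261/2 (P = (108 - 30*21)/4 = (108 - 630)/4 = (¼)*(-522) = -261/2 ≈ -130.50)
P - (108*55 + 3) = -261/2 - (108*55 + 3) = -261/2 - (5940 + 3) = -261/2 - 1*5943 = -261/2 - 5943 = -12147/2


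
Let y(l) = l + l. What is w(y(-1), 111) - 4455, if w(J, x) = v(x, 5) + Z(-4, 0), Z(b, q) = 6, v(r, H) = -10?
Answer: -4459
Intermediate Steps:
y(l) = 2*l
w(J, x) = -4 (w(J, x) = -10 + 6 = -4)
w(y(-1), 111) - 4455 = -4 - 4455 = -4459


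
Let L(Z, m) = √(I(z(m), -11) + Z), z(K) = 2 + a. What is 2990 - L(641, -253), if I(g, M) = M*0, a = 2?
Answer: 2990 - √641 ≈ 2964.7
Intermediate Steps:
z(K) = 4 (z(K) = 2 + 2 = 4)
I(g, M) = 0
L(Z, m) = √Z (L(Z, m) = √(0 + Z) = √Z)
2990 - L(641, -253) = 2990 - √641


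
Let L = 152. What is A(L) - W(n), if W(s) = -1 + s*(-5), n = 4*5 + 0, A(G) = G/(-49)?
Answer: 4797/49 ≈ 97.898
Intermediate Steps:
A(G) = -G/49 (A(G) = G*(-1/49) = -G/49)
n = 20 (n = 20 + 0 = 20)
W(s) = -1 - 5*s
A(L) - W(n) = -1/49*152 - (-1 - 5*20) = -152/49 - (-1 - 100) = -152/49 - 1*(-101) = -152/49 + 101 = 4797/49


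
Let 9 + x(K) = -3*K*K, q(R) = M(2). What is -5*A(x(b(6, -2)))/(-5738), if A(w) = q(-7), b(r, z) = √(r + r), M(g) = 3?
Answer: 15/5738 ≈ 0.0026142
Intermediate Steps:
b(r, z) = √2*√r (b(r, z) = √(2*r) = √2*√r)
q(R) = 3
x(K) = -9 - 3*K² (x(K) = -9 - 3*K*K = -9 - 3*K²)
A(w) = 3
-5*A(x(b(6, -2)))/(-5738) = -15/(-5738) = -15*(-1)/5738 = -5*(-3/5738) = 15/5738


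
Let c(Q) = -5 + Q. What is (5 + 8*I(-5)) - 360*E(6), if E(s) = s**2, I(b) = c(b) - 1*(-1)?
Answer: -13027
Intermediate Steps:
I(b) = -4 + b (I(b) = (-5 + b) - 1*(-1) = (-5 + b) + 1 = -4 + b)
(5 + 8*I(-5)) - 360*E(6) = (5 + 8*(-4 - 5)) - 360*6**2 = (5 + 8*(-9)) - 360*36 = (5 - 72) - 12960 = -67 - 12960 = -13027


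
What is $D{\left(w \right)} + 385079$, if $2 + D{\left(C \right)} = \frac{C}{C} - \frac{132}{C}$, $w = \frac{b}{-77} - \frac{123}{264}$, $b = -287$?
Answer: $\frac{110505770}{287} \approx 3.8504 \cdot 10^{5}$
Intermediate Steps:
$w = \frac{287}{88}$ ($w = - \frac{287}{-77} - \frac{123}{264} = \left(-287\right) \left(- \frac{1}{77}\right) - \frac{41}{88} = \frac{41}{11} - \frac{41}{88} = \frac{287}{88} \approx 3.2614$)
$D{\left(C \right)} = -1 - \frac{132}{C}$ ($D{\left(C \right)} = -2 - \left(\frac{132}{C} - \frac{C}{C}\right) = -2 + \left(1 - \frac{132}{C}\right) = -1 - \frac{132}{C}$)
$D{\left(w \right)} + 385079 = \frac{-132 - \frac{287}{88}}{\frac{287}{88}} + 385079 = \frac{88 \left(-132 - \frac{287}{88}\right)}{287} + 385079 = \frac{88}{287} \left(- \frac{11903}{88}\right) + 385079 = - \frac{11903}{287} + 385079 = \frac{110505770}{287}$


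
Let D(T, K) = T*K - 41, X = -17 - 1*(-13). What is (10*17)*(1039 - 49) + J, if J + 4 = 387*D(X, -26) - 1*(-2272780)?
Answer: 2465457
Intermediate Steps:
X = -4 (X = -17 + 13 = -4)
D(T, K) = -41 + K*T (D(T, K) = K*T - 41 = -41 + K*T)
J = 2297157 (J = -4 + (387*(-41 - 26*(-4)) - 1*(-2272780)) = -4 + (387*(-41 + 104) + 2272780) = -4 + (387*63 + 2272780) = -4 + (24381 + 2272780) = -4 + 2297161 = 2297157)
(10*17)*(1039 - 49) + J = (10*17)*(1039 - 49) + 2297157 = 170*990 + 2297157 = 168300 + 2297157 = 2465457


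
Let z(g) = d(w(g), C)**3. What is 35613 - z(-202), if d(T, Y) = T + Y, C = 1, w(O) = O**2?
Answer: -67942284624512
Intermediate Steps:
z(g) = (1 + g**2)**3 (z(g) = (g**2 + 1)**3 = (1 + g**2)**3)
35613 - z(-202) = 35613 - (1 + (-202)**2)**3 = 35613 - (1 + 40804)**3 = 35613 - 1*40805**3 = 35613 - 1*67942284660125 = 35613 - 67942284660125 = -67942284624512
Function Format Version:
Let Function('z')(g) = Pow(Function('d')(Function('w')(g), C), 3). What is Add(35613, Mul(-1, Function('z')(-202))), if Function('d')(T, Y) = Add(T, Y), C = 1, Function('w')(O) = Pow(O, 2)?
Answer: -67942284624512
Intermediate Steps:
Function('z')(g) = Pow(Add(1, Pow(g, 2)), 3) (Function('z')(g) = Pow(Add(Pow(g, 2), 1), 3) = Pow(Add(1, Pow(g, 2)), 3))
Add(35613, Mul(-1, Function('z')(-202))) = Add(35613, Mul(-1, Pow(Add(1, Pow(-202, 2)), 3))) = Add(35613, Mul(-1, Pow(Add(1, 40804), 3))) = Add(35613, Mul(-1, Pow(40805, 3))) = Add(35613, Mul(-1, 67942284660125)) = Add(35613, -67942284660125) = -67942284624512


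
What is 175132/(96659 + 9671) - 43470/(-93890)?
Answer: 1053265429/499166185 ≈ 2.1101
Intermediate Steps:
175132/(96659 + 9671) - 43470/(-93890) = 175132/106330 - 43470*(-1/93890) = 175132*(1/106330) + 4347/9389 = 87566/53165 + 4347/9389 = 1053265429/499166185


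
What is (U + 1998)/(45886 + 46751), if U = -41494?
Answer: -39496/92637 ≈ -0.42635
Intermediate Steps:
(U + 1998)/(45886 + 46751) = (-41494 + 1998)/(45886 + 46751) = -39496/92637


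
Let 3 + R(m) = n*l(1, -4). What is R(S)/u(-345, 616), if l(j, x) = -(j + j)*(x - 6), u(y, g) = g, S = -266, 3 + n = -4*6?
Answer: -543/616 ≈ -0.88149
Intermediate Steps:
n = -27 (n = -3 - 4*6 = -3 - 24 = -27)
l(j, x) = -2*j*(-6 + x)
R(m) = -543 (R(m) = -3 - 54*(6 - 1*(-4)) = -3 - 54*(6 + 4) = -3 - 54*10 = -3 - 27*20 = -3 - 540 = -543)
R(S)/u(-345, 616) = -543/616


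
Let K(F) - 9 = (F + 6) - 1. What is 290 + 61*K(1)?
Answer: 1205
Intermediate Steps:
K(F) = 14 + F (K(F) = 9 + ((F + 6) - 1) = 9 + ((6 + F) - 1) = 9 + (5 + F) = 14 + F)
290 + 61*K(1) = 290 + 61*(14 + 1) = 290 + 61*15 = 290 + 915 = 1205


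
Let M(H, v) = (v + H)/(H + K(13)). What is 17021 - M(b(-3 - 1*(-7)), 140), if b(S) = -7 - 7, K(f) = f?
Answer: 17147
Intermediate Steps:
b(S) = -14
M(H, v) = (H + v)/(13 + H) (M(H, v) = (v + H)/(H + 13) = (H + v)/(13 + H))
17021 - M(b(-3 - 1*(-7)), 140) = 17021 - (-14 + 140)/(13 - 14) = 17021 - 126/(-1) = 17021 - (-1)*126 = 17021 - 1*(-126) = 17021 + 126 = 17147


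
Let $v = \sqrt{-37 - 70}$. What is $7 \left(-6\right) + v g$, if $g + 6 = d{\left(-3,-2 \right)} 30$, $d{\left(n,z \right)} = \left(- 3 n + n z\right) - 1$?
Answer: $-42 + 414 i \sqrt{107} \approx -42.0 + 4282.5 i$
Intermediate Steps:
$v = i \sqrt{107}$ ($v = \sqrt{-107} = i \sqrt{107} \approx 10.344 i$)
$d{\left(n,z \right)} = -1 - 3 n + n z$
$g = 414$ ($g = -6 + \left(-1 - -9 - -6\right) 30 = -6 + \left(-1 + 9 + 6\right) 30 = -6 + 14 \cdot 30 = -6 + 420 = 414$)
$7 \left(-6\right) + v g = 7 \left(-6\right) + i \sqrt{107} \cdot 414 = -42 + 414 i \sqrt{107}$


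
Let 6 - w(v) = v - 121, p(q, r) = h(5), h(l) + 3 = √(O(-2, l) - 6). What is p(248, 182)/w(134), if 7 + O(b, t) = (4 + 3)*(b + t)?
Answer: 3/7 - 2*√2/7 ≈ 0.024510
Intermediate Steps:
O(b, t) = -7 + 7*b + 7*t (O(b, t) = -7 + (4 + 3)*(b + t) = -7 + 7*(b + t) = -7 + (7*b + 7*t) = -7 + 7*b + 7*t)
h(l) = -3 + √(-27 + 7*l) (h(l) = -3 + √((-7 + 7*(-2) + 7*l) - 6) = -3 + √((-7 - 14 + 7*l) - 6) = -3 + √((-21 + 7*l) - 6) = -3 + √(-27 + 7*l))
p(q, r) = -3 + 2*√2 (p(q, r) = -3 + √(-27 + 7*5) = -3 + √(-27 + 35) = -3 + √8 = -3 + 2*√2)
w(v) = 127 - v (w(v) = 6 - (v - 121) = 6 - (-121 + v) = 6 + (121 - v) = 127 - v)
p(248, 182)/w(134) = (-3 + 2*√2)/(127 - 1*134) = (-3 + 2*√2)/(127 - 134) = (-3 + 2*√2)/(-7) = (-3 + 2*√2)*(-⅐) = 3/7 - 2*√2/7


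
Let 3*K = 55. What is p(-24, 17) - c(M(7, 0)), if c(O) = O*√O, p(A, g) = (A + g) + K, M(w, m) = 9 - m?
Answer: -47/3 ≈ -15.667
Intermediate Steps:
K = 55/3 (K = (⅓)*55 = 55/3 ≈ 18.333)
p(A, g) = 55/3 + A + g (p(A, g) = (A + g) + 55/3 = 55/3 + A + g)
c(O) = O^(3/2)
p(-24, 17) - c(M(7, 0)) = (55/3 - 24 + 17) - (9 - 1*0)^(3/2) = 34/3 - (9 + 0)^(3/2) = 34/3 - 9^(3/2) = 34/3 - 1*27 = 34/3 - 27 = -47/3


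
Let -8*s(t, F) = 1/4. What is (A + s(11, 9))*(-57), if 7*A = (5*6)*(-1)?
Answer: 55119/224 ≈ 246.07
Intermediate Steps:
s(t, F) = -1/32 (s(t, F) = -1/8/4 = -1/8*1/4 = -1/32)
A = -30/7 (A = ((5*6)*(-1))/7 = (30*(-1))/7 = (1/7)*(-30) = -30/7 ≈ -4.2857)
(A + s(11, 9))*(-57) = (-30/7 - 1/32)*(-57) = -967/224*(-57) = 55119/224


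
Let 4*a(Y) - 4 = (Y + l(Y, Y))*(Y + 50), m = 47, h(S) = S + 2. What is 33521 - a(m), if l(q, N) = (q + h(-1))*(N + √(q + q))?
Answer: -89311/4 - 1164*√94 ≈ -33613.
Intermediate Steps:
h(S) = 2 + S
l(q, N) = (1 + q)*(N + √2*√q) (l(q, N) = (q + (2 - 1))*(N + √(q + q)) = (q + 1)*(N + √(2*q)) = (1 + q)*(N + √2*√q))
a(Y) = 1 + (50 + Y)*(Y² + 2*Y + √2*√Y + √2*Y^(3/2))/4 (a(Y) = 1 + ((Y + (Y + Y*Y + √2*√Y + √2*Y^(3/2)))*(Y + 50))/4 = 1 + ((Y + (Y + Y² + √2*√Y + √2*Y^(3/2)))*(50 + Y))/4 = 1 + ((Y² + 2*Y + √2*√Y + √2*Y^(3/2))*(50 + Y))/4 = 1 + ((50 + Y)*(Y² + 2*Y + √2*√Y + √2*Y^(3/2)))/4 = 1 + (50 + Y)*(Y² + 2*Y + √2*√Y + √2*Y^(3/2))/4)
33521 - a(m) = 33521 - (1 + 13*47² + 25*47 + (¼)*47³ + √2*47^(5/2)/4 + 25*√2*√47/2 + 51*√2*47^(3/2)/4) = 33521 - (1 + 13*2209 + 1175 + (¼)*103823 + √2*(2209*√47)/4 + 25*√94/2 + 51*√2*(47*√47)/4) = 33521 - (1 + 28717 + 1175 + 103823/4 + 2209*√94/4 + 25*√94/2 + 2397*√94/4) = 33521 - (223395/4 + 1164*√94) = 33521 + (-223395/4 - 1164*√94) = -89311/4 - 1164*√94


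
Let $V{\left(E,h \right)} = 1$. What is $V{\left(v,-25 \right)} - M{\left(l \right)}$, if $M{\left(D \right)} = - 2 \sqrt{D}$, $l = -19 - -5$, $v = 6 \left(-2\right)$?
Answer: $1 + 2 i \sqrt{14} \approx 1.0 + 7.4833 i$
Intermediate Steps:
$v = -12$
$l = -14$ ($l = -19 + 5 = -14$)
$V{\left(v,-25 \right)} - M{\left(l \right)} = 1 - - 2 \sqrt{-14} = 1 - - 2 i \sqrt{14} = 1 + 2 i \sqrt{14}$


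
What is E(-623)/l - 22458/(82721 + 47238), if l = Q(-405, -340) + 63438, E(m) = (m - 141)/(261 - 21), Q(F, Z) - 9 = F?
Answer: -84972656329/491572516680 ≈ -0.17286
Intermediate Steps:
Q(F, Z) = 9 + F
E(m) = -47/80 + m/240 (E(m) = (-141 + m)/240 = (-141 + m)*(1/240) = -47/80 + m/240)
l = 63042 (l = (9 - 405) + 63438 = -396 + 63438 = 63042)
E(-623)/l - 22458/(82721 + 47238) = (-47/80 + (1/240)*(-623))/63042 - 22458/(82721 + 47238) = (-47/80 - 623/240)*(1/63042) - 22458/129959 = -191/60*1/63042 - 22458*1/129959 = -191/3782520 - 22458/129959 = -84972656329/491572516680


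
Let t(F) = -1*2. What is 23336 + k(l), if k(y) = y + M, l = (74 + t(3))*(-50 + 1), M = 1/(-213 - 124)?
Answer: 6675295/337 ≈ 19808.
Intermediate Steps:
t(F) = -2
M = -1/337 (M = 1/(-337) = -1/337 ≈ -0.0029674)
l = -3528 (l = (74 - 2)*(-50 + 1) = 72*(-49) = -3528)
k(y) = -1/337 + y (k(y) = y - 1/337 = -1/337 + y)
23336 + k(l) = 23336 + (-1/337 - 3528) = 23336 - 1188937/337 = 6675295/337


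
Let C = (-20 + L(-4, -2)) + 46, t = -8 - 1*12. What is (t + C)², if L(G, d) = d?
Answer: 16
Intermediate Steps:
t = -20 (t = -8 - 12 = -20)
C = 24 (C = (-20 - 2) + 46 = -22 + 46 = 24)
(t + C)² = (-20 + 24)² = 4² = 16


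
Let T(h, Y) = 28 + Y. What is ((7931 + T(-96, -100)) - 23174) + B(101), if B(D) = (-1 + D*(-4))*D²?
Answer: -4146720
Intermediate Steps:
B(D) = D²*(-1 - 4*D) (B(D) = (-1 - 4*D)*D² = D²*(-1 - 4*D))
((7931 + T(-96, -100)) - 23174) + B(101) = ((7931 + (28 - 100)) - 23174) + 101²*(-1 - 4*101) = ((7931 - 72) - 23174) + 10201*(-1 - 404) = (7859 - 23174) + 10201*(-405) = -15315 - 4131405 = -4146720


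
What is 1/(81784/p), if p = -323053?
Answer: -323053/81784 ≈ -3.9501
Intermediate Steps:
1/(81784/p) = 1/(81784/(-323053)) = 1/(81784*(-1/323053)) = 1/(-81784/323053) = -323053/81784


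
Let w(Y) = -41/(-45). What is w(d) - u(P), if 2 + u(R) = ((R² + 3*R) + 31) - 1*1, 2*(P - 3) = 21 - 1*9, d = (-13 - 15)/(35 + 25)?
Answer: -6079/45 ≈ -135.09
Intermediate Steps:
d = -7/15 (d = -28/60 = -28*1/60 = -7/15 ≈ -0.46667)
P = 9 (P = 3 + (21 - 1*9)/2 = 3 + (21 - 9)/2 = 3 + (½)*12 = 3 + 6 = 9)
u(R) = 28 + R² + 3*R (u(R) = -2 + (((R² + 3*R) + 31) - 1*1) = -2 + ((31 + R² + 3*R) - 1) = -2 + (30 + R² + 3*R) = 28 + R² + 3*R)
w(Y) = 41/45 (w(Y) = -41*(-1/45) = 41/45)
w(d) - u(P) = 41/45 - (28 + 9² + 3*9) = 41/45 - (28 + 81 + 27) = 41/45 - 1*136 = 41/45 - 136 = -6079/45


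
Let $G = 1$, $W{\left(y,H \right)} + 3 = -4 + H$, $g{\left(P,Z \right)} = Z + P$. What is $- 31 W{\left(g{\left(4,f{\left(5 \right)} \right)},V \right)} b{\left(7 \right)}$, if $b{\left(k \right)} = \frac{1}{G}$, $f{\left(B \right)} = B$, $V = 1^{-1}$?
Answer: $186$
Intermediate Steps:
$V = 1$
$g{\left(P,Z \right)} = P + Z$
$W{\left(y,H \right)} = -7 + H$ ($W{\left(y,H \right)} = -3 + \left(-4 + H\right) = -7 + H$)
$b{\left(k \right)} = 1$ ($b{\left(k \right)} = 1^{-1} = 1$)
$- 31 W{\left(g{\left(4,f{\left(5 \right)} \right)},V \right)} b{\left(7 \right)} = - 31 \left(-7 + 1\right) 1 = \left(-31\right) \left(-6\right) 1 = 186 \cdot 1 = 186$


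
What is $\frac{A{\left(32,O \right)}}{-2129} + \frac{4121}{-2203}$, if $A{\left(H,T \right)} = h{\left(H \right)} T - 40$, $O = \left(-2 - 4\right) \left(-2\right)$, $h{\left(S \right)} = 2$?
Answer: $- \frac{8738361}{4690187} \approx -1.8631$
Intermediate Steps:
$O = 12$ ($O = \left(-6\right) \left(-2\right) = 12$)
$A{\left(H,T \right)} = -40 + 2 T$ ($A{\left(H,T \right)} = 2 T - 40 = -40 + 2 T$)
$\frac{A{\left(32,O \right)}}{-2129} + \frac{4121}{-2203} = \frac{-40 + 2 \cdot 12}{-2129} + \frac{4121}{-2203} = \left(-40 + 24\right) \left(- \frac{1}{2129}\right) + 4121 \left(- \frac{1}{2203}\right) = \left(-16\right) \left(- \frac{1}{2129}\right) - \frac{4121}{2203} = \frac{16}{2129} - \frac{4121}{2203} = - \frac{8738361}{4690187}$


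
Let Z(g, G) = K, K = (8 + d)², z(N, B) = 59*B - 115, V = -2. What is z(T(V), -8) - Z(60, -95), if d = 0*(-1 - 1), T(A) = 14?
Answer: -651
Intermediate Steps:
z(N, B) = -115 + 59*B
d = 0 (d = 0*(-2) = 0)
K = 64 (K = (8 + 0)² = 8² = 64)
Z(g, G) = 64
z(T(V), -8) - Z(60, -95) = (-115 + 59*(-8)) - 1*64 = (-115 - 472) - 64 = -587 - 64 = -651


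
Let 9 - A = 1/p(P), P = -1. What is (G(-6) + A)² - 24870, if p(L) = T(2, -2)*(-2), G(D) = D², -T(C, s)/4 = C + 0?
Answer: -5849759/256 ≈ -22851.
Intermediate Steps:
T(C, s) = -4*C (T(C, s) = -4*(C + 0) = -4*C)
p(L) = 16 (p(L) = -4*2*(-2) = -8*(-2) = 16)
A = 143/16 (A = 9 - 1/16 = 143/16 ≈ 8.9375)
(G(-6) + A)² - 24870 = ((-6)² + 143/16)² - 24870 = (36 + 143/16)² - 24870 = (719/16)² - 24870 = 516961/256 - 24870 = -5849759/256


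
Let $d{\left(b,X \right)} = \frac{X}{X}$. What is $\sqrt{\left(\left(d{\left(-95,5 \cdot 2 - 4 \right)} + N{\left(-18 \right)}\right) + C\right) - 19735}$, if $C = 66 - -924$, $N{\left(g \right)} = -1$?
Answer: $i \sqrt{18745} \approx 136.91 i$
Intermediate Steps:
$C = 990$ ($C = 66 + 924 = 990$)
$d{\left(b,X \right)} = 1$
$\sqrt{\left(\left(d{\left(-95,5 \cdot 2 - 4 \right)} + N{\left(-18 \right)}\right) + C\right) - 19735} = \sqrt{\left(\left(1 - 1\right) + 990\right) - 19735} = \sqrt{\left(0 + 990\right) - 19735} = \sqrt{990 - 19735} = \sqrt{-18745} = i \sqrt{18745}$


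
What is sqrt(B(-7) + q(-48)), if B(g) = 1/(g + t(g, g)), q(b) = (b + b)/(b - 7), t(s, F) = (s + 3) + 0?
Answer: sqrt(5005)/55 ≈ 1.2863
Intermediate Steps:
t(s, F) = 3 + s (t(s, F) = (3 + s) + 0 = 3 + s)
q(b) = 2*b/(-7 + b) (q(b) = (2*b)/(-7 + b) = 2*b/(-7 + b))
B(g) = 1/(3 + 2*g) (B(g) = 1/(g + (3 + g)) = 1/(3 + 2*g))
sqrt(B(-7) + q(-48)) = sqrt(1/(3 + 2*(-7)) + 2*(-48)/(-7 - 48)) = sqrt(1/(3 - 14) + 2*(-48)/(-55)) = sqrt(1/(-11) + 2*(-48)*(-1/55)) = sqrt(-1/11 + 96/55) = sqrt(91/55) = sqrt(5005)/55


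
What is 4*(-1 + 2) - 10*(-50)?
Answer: 504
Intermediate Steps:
4*(-1 + 2) - 10*(-50) = 4*1 + 500 = 4 + 500 = 504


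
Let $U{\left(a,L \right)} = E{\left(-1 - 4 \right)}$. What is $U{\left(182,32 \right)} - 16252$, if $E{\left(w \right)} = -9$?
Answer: $-16261$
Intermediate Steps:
$U{\left(a,L \right)} = -9$
$U{\left(182,32 \right)} - 16252 = -9 - 16252 = -16261$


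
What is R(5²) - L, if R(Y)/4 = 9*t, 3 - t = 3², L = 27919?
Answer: -28135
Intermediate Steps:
t = -6 (t = 3 - 1*3² = 3 - 1*9 = 3 - 9 = -6)
R(Y) = -216 (R(Y) = 4*(9*(-6)) = 4*(-54) = -216)
R(5²) - L = -216 - 1*27919 = -216 - 27919 = -28135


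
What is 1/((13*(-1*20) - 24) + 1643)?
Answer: 1/1359 ≈ 0.00073584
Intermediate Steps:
1/((13*(-1*20) - 24) + 1643) = 1/((13*(-20) - 24) + 1643) = 1/((-260 - 24) + 1643) = 1/(-284 + 1643) = 1/1359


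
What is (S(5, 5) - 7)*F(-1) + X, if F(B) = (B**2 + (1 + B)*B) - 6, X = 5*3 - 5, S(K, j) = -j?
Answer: 70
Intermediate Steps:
X = 10 (X = 15 - 5 = 10)
F(B) = -6 + B**2 + B*(1 + B) (F(B) = (B**2 + B*(1 + B)) - 6 = -6 + B**2 + B*(1 + B))
(S(5, 5) - 7)*F(-1) + X = (-1*5 - 7)*(-6 - 1 + 2*(-1)**2) + 10 = (-5 - 7)*(-6 - 1 + 2*1) + 10 = -12*(-6 - 1 + 2) + 10 = -12*(-5) + 10 = 60 + 10 = 70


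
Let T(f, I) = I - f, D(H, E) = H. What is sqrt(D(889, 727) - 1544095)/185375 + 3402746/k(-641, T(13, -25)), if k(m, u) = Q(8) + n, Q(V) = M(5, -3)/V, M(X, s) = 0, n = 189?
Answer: 3402746/189 + 7*I*sqrt(31494)/185375 ≈ 18004.0 + 0.0067013*I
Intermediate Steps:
Q(V) = 0 (Q(V) = 0/V = 0)
k(m, u) = 189 (k(m, u) = 0 + 189 = 189)
sqrt(D(889, 727) - 1544095)/185375 + 3402746/k(-641, T(13, -25)) = sqrt(889 - 1544095)/185375 + 3402746/189 = sqrt(-1543206)*(1/185375) + 3402746*(1/189) = (7*I*sqrt(31494))*(1/185375) + 3402746/189 = 7*I*sqrt(31494)/185375 + 3402746/189 = 3402746/189 + 7*I*sqrt(31494)/185375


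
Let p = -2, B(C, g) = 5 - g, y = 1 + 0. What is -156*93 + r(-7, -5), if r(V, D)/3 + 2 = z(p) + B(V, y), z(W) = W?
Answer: -14508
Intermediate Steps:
y = 1
r(V, D) = 0 (r(V, D) = -6 + 3*(-2 + (5 - 1*1)) = -6 + 3*(-2 + (5 - 1)) = -6 + 3*(-2 + 4) = -6 + 3*2 = -6 + 6 = 0)
-156*93 + r(-7, -5) = -156*93 + 0 = -14508 + 0 = -14508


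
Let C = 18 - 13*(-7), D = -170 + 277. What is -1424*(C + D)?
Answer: -307584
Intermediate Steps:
D = 107
C = 109 (C = 18 + 91 = 109)
-1424*(C + D) = -1424*(109 + 107) = -1424*216 = -307584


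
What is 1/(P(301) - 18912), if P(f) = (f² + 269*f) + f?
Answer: 1/152959 ≈ 6.5377e-6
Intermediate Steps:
P(f) = f² + 270*f
1/(P(301) - 18912) = 1/(301*(270 + 301) - 18912) = 1/(301*571 - 18912) = 1/(171871 - 18912) = 1/152959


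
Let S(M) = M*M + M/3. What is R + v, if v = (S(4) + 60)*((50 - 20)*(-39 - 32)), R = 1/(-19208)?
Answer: -3163941761/19208 ≈ -1.6472e+5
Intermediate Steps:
R = -1/19208 ≈ -5.2062e-5
S(M) = M² + M/3 (S(M) = M² + M*(⅓) = M² + M/3)
v = -164720 (v = (4*(⅓ + 4) + 60)*((50 - 20)*(-39 - 32)) = (4*(13/3) + 60)*(30*(-71)) = (52/3 + 60)*(-2130) = (232/3)*(-2130) = -164720)
R + v = -1/19208 - 164720 = -3163941761/19208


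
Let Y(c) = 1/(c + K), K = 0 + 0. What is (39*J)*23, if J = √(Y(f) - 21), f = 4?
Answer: 897*I*√83/2 ≈ 4086.0*I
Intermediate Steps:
K = 0
Y(c) = 1/c (Y(c) = 1/(c + 0) = 1/c)
J = I*√83/2 (J = √(1/4 - 21) = √(¼ - 21) = √(-83/4) = I*√83/2 ≈ 4.5552*I)
(39*J)*23 = (39*(I*√83/2))*23 = (39*I*√83/2)*23 = 897*I*√83/2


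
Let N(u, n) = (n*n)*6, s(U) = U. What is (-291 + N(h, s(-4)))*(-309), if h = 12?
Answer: 60255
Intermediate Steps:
N(u, n) = 6*n² (N(u, n) = n²*6 = 6*n²)
(-291 + N(h, s(-4)))*(-309) = (-291 + 6*(-4)²)*(-309) = (-291 + 6*16)*(-309) = (-291 + 96)*(-309) = -195*(-309) = 60255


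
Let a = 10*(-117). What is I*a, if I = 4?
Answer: -4680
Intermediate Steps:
a = -1170
I*a = 4*(-1170) = -4680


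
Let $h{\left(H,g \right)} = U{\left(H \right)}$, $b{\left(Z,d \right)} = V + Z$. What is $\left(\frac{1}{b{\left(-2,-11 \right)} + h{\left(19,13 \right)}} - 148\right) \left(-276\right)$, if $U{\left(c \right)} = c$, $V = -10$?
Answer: $\frac{285660}{7} \approx 40809.0$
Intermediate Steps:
$b{\left(Z,d \right)} = -10 + Z$
$h{\left(H,g \right)} = H$
$\left(\frac{1}{b{\left(-2,-11 \right)} + h{\left(19,13 \right)}} - 148\right) \left(-276\right) = \left(\frac{1}{\left(-10 - 2\right) + 19} - 148\right) \left(-276\right) = \left(\frac{1}{-12 + 19} - 148\right) \left(-276\right) = \left(\frac{1}{7} - 148\right) \left(-276\right) = \left(- \frac{1035}{7}\right) \left(-276\right) = \frac{285660}{7}$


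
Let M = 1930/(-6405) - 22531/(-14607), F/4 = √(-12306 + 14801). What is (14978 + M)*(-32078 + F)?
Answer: -2996994872575310/6237189 + 373713432580*√2495/6237189 ≈ -4.7751e+8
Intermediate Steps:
F = 4*√2495 (F = 4*√(-12306 + 14801) = 4*√2495 ≈ 199.80)
M = 7741303/6237189 (M = 1930*(-1/6405) - 22531*(-1/14607) = -386/1281 + 22531/14607 = 7741303/6237189 ≈ 1.2412)
(14978 + M)*(-32078 + F) = (14978 + 7741303/6237189)*(-32078 + 4*√2495) = 93428358145*(-32078 + 4*√2495)/6237189 = -2996994872575310/6237189 + 373713432580*√2495/6237189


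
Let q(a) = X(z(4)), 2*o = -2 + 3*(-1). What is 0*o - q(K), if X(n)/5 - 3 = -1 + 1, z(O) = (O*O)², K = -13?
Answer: -15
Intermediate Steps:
o = -5/2 (o = (-2 + 3*(-1))/2 = (-2 - 3)/2 = (½)*(-5) = -5/2 ≈ -2.5000)
z(O) = O⁴ (z(O) = (O²)² = O⁴)
X(n) = 15 (X(n) = 15 + 5*(-1 + 1) = 15 + 5*0 = 15 + 0 = 15)
q(a) = 15
0*o - q(K) = 0*(-5/2) - 1*15 = 0 - 15 = -15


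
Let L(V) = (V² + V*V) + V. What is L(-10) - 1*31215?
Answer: -31025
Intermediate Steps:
L(V) = V + 2*V² (L(V) = (V² + V²) + V = 2*V² + V = V + 2*V²)
L(-10) - 1*31215 = -10*(1 + 2*(-10)) - 1*31215 = -10*(1 - 20) - 31215 = -10*(-19) - 31215 = 190 - 31215 = -31025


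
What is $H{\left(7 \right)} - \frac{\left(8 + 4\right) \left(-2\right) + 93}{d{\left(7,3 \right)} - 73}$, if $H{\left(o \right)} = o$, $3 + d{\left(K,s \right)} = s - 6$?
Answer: $\frac{622}{79} \approx 7.8734$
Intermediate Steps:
$d{\left(K,s \right)} = -9 + s$ ($d{\left(K,s \right)} = -3 + \left(s - 6\right) = -3 + \left(-6 + s\right) = -9 + s$)
$H{\left(7 \right)} - \frac{\left(8 + 4\right) \left(-2\right) + 93}{d{\left(7,3 \right)} - 73} = 7 - \frac{\left(8 + 4\right) \left(-2\right) + 93}{\left(-9 + 3\right) - 73} = 7 - \frac{12 \left(-2\right) + 93}{-6 - 73} = 7 - \frac{-24 + 93}{-79} = 7 - 69 \left(- \frac{1}{79}\right) = 7 - - \frac{69}{79} = 7 + \frac{69}{79} = \frac{622}{79}$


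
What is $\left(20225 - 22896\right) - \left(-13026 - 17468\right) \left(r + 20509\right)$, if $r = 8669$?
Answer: $889751261$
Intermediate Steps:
$\left(20225 - 22896\right) - \left(-13026 - 17468\right) \left(r + 20509\right) = \left(20225 - 22896\right) - \left(-13026 - 17468\right) \left(8669 + 20509\right) = \left(20225 - 22896\right) - \left(-30494\right) 29178 = -2671 - -889753932 = -2671 + 889753932 = 889751261$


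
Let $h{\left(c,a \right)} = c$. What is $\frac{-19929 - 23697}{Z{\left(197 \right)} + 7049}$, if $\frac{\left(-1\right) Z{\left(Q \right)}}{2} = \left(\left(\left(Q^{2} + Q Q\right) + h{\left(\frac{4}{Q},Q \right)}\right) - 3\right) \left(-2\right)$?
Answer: $- \frac{260434}{1895433} \approx -0.1374$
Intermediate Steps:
$Z{\left(Q \right)} = -12 + 8 Q^{2} + \frac{16}{Q}$ ($Z{\left(Q \right)} = - 2 \left(\left(\left(Q^{2} + Q Q\right) + \frac{4}{Q}\right) - 3\right) \left(-2\right) = - 2 \left(\left(\left(Q^{2} + Q^{2}\right) + \frac{4}{Q}\right) - 3\right) \left(-2\right) = - 2 \left(\left(2 Q^{2} + \frac{4}{Q}\right) - 3\right) \left(-2\right) = - 2 \left(-3 + 2 Q^{2} + \frac{4}{Q}\right) \left(-2\right) = - 2 \left(6 - \frac{8}{Q} - 4 Q^{2}\right) = -12 + 8 Q^{2} + \frac{16}{Q}$)
$\frac{-19929 - 23697}{Z{\left(197 \right)} + 7049} = \frac{-19929 - 23697}{\left(-12 + 8 \cdot 197^{2} + \frac{16}{197}\right) + 7049} = - \frac{43626}{\left(-12 + 8 \cdot 38809 + 16 \cdot \frac{1}{197}\right) + 7049} = - \frac{43626}{\left(-12 + 310472 + \frac{16}{197}\right) + 7049} = - \frac{43626}{\frac{61160636}{197} + 7049} = - \frac{43626}{\frac{62549289}{197}} = \left(-43626\right) \frac{197}{62549289} = - \frac{260434}{1895433}$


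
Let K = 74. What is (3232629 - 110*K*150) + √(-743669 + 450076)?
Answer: 2011629 + I*√293593 ≈ 2.0116e+6 + 541.84*I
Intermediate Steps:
(3232629 - 110*K*150) + √(-743669 + 450076) = (3232629 - 110*74*150) + √(-743669 + 450076) = (3232629 - 8140*150) + √(-293593) = (3232629 - 1221000) + I*√293593 = 2011629 + I*√293593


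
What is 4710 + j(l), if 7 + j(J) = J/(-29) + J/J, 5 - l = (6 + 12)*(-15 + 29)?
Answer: 136663/29 ≈ 4712.5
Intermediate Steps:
l = -247 (l = 5 - (6 + 12)*(-15 + 29) = 5 - 18*14 = 5 - 1*252 = 5 - 252 = -247)
j(J) = -6 - J/29 (j(J) = -7 + (J/(-29) + J/J) = -7 + (J*(-1/29) + 1) = -7 + (-J/29 + 1) = -7 + (1 - J/29) = -6 - J/29)
4710 + j(l) = 4710 + (-6 - 1/29*(-247)) = 4710 + (-6 + 247/29) = 4710 + 73/29 = 136663/29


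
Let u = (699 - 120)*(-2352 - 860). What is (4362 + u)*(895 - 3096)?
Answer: 4083704586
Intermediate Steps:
u = -1859748 (u = 579*(-3212) = -1859748)
(4362 + u)*(895 - 3096) = (4362 - 1859748)*(895 - 3096) = -1855386*(-2201) = 4083704586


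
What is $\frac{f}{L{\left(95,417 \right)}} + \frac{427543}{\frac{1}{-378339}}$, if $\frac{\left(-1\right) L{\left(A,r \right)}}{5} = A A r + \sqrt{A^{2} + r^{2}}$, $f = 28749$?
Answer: $- \frac{2291012387341343068915812}{14163367547711} + \frac{28749 \sqrt{182914}}{70816837738555} \approx -1.6176 \cdot 10^{11}$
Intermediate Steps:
$L{\left(A,r \right)} = - 5 \sqrt{A^{2} + r^{2}} - 5 r A^{2}$ ($L{\left(A,r \right)} = - 5 \left(A A r + \sqrt{A^{2} + r^{2}}\right) = - 5 \left(A^{2} r + \sqrt{A^{2} + r^{2}}\right) = - 5 \left(r A^{2} + \sqrt{A^{2} + r^{2}}\right) = - 5 \left(\sqrt{A^{2} + r^{2}} + r A^{2}\right) = - 5 \sqrt{A^{2} + r^{2}} - 5 r A^{2}$)
$\frac{f}{L{\left(95,417 \right)}} + \frac{427543}{\frac{1}{-378339}} = \frac{28749}{- 5 \sqrt{95^{2} + 417^{2}} - 2085 \cdot 95^{2}} + \frac{427543}{\frac{1}{-378339}} = \frac{28749}{- 5 \sqrt{9025 + 173889} - 2085 \cdot 9025} + \frac{427543}{- \frac{1}{378339}} = \frac{28749}{- 5 \sqrt{182914} - 18817125} + 427543 \left(-378339\right) = \frac{28749}{-18817125 - 5 \sqrt{182914}} - 161756191077 = -161756191077 + \frac{28749}{-18817125 - 5 \sqrt{182914}}$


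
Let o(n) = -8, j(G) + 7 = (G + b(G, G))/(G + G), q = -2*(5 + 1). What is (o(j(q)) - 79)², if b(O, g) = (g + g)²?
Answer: 7569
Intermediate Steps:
b(O, g) = 4*g² (b(O, g) = (2*g)² = 4*g²)
q = -12 (q = -2*6 = -12)
j(G) = -7 + (G + 4*G²)/(2*G) (j(G) = -7 + (G + 4*G²)/(G + G) = -7 + (G + 4*G²)/((2*G)) = -7 + (G + 4*G²)*(1/(2*G)) = -7 + (G + 4*G²)/(2*G))
(o(j(q)) - 79)² = (-8 - 79)² = (-87)² = 7569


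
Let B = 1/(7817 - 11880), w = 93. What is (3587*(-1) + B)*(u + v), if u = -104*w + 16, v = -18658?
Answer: 412647726348/4063 ≈ 1.0156e+8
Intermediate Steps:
B = -1/4063 (B = 1/(-4063) = -1/4063 ≈ -0.00024612)
u = -9656 (u = -104*93 + 16 = -9672 + 16 = -9656)
(3587*(-1) + B)*(u + v) = (3587*(-1) - 1/4063)*(-9656 - 18658) = (-3587 - 1/4063)*(-28314) = -14573982/4063*(-28314) = 412647726348/4063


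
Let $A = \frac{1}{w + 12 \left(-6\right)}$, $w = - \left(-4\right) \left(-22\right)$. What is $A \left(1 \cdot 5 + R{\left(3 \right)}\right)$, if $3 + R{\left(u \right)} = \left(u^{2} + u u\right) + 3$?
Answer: $- \frac{23}{160} \approx -0.14375$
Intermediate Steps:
$R{\left(u \right)} = 2 u^{2}$ ($R{\left(u \right)} = -3 + \left(\left(u^{2} + u u\right) + 3\right) = -3 + \left(\left(u^{2} + u^{2}\right) + 3\right) = -3 + \left(2 u^{2} + 3\right) = -3 + \left(3 + 2 u^{2}\right) = 2 u^{2}$)
$w = -88$ ($w = \left(-1\right) 88 = -88$)
$A = - \frac{1}{160}$ ($A = \frac{1}{-88 + 12 \left(-6\right)} = \frac{1}{-88 - 72} = \frac{1}{-160} = - \frac{1}{160} \approx -0.00625$)
$A \left(1 \cdot 5 + R{\left(3 \right)}\right) = - \frac{1 \cdot 5 + 2 \cdot 3^{2}}{160} = - \frac{5 + 2 \cdot 9}{160} = - \frac{5 + 18}{160} = \left(- \frac{1}{160}\right) 23 = - \frac{23}{160}$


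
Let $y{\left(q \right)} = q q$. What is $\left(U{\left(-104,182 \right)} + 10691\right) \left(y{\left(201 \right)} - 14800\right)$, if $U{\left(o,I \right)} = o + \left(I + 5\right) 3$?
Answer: $285399948$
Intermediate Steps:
$U{\left(o,I \right)} = 15 + o + 3 I$ ($U{\left(o,I \right)} = o + \left(5 + I\right) 3 = o + \left(15 + 3 I\right) = 15 + o + 3 I$)
$y{\left(q \right)} = q^{2}$
$\left(U{\left(-104,182 \right)} + 10691\right) \left(y{\left(201 \right)} - 14800\right) = \left(\left(15 - 104 + 3 \cdot 182\right) + 10691\right) \left(201^{2} - 14800\right) = \left(\left(15 - 104 + 546\right) + 10691\right) \left(40401 - 14800\right) = \left(457 + 10691\right) 25601 = 11148 \cdot 25601 = 285399948$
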